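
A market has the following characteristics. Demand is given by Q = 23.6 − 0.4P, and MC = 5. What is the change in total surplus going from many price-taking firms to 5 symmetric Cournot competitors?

TS falls by 16.2

Inverting demand: P = 59 − 2.5Q.
Under competition P = MC = 5, so Q = (59 − 5)/2.5 = 21.6.
CS = ½·(59 − 5)·21.6 = 583.2; PS = (5 − 5)·21.6 = 0; TS = 583.2.
In a 5-firm Cournot equilibrium, symmetry and the first-order condition give q = (59 − 5)/(15) = 3.6. So Q = 18 and P = 14.
CS = ½·(59 − 14)·18 = 405; PS = (14 − 5)·18 = 162; TS = 567.
Change in total surplus: 567 − 583.2 = −16.2.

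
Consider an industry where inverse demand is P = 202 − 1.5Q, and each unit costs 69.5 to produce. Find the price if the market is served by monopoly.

P = 135.75

Monopoly sets MR = MC: 202 − 3Q = 69.5 ⇒ Q = 265/6, P = 202 − 1.5·265/6 = 135.75.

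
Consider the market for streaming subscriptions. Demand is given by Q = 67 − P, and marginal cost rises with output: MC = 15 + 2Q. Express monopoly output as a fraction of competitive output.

Q_m/Q_c = 0.75

Inverting demand: P = 67 − Q.
Monopoly sets MR = MC: 67 − 2Q = 15 + 2Q ⇒ Q = 13, P = 67 − 13 = 54.
Under competition P = MC: 67 − Q = 15 + 2Q ⇒ Q = 52/3, P = 149/3.
Ratio Q_m/Q_c = 13/(52/3) = 0.75.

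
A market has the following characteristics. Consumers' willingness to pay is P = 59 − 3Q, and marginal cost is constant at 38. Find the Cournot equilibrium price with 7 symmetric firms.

In a 7-firm Cournot equilibrium, symmetry and the first-order condition give q = (59 − 38)/(24) = 0.875. So Q = 6.125 and P = 40.625.

P = 40.625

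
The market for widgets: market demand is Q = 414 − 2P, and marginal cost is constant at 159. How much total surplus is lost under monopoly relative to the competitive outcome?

Inverting demand: P = 207 − 0.5Q.
Under competition P = MC = 159, so Q = (207 − 159)/0.5 = 96.
Monopoly sets MR = MC: 207 − Q = 159 ⇒ Q = 48, P = 207 − 0.5·48 = 183.
DWL is the triangle between Q = 48 and Q = 96: ½·(96 − 48)·(183 − 159) = 576.

DWL = 576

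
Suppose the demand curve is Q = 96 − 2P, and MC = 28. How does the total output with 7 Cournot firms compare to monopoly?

Cournot: Q = 35; Monopoly: Q = 20

Inverting demand: P = 48 − 0.5Q.
Cournot with 7 identical firms: the symmetric best-response condition is 48 − 4q = 28. Each firm produces q = 5, total output Q = 35, price P = 30.5.
The monopolist equates marginal revenue to marginal cost: 48 − Q = 28, so Q = 20. From demand, P = 38.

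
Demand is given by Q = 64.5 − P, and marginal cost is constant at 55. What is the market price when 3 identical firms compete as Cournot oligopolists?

P = 57.375

Inverting demand: P = 64.5 − Q.
Cournot with 3 identical firms: the symmetric best-response condition is 64.5 − 4q = 55. Each firm produces q = 2.375, total output Q = 7.125, price P = 57.375.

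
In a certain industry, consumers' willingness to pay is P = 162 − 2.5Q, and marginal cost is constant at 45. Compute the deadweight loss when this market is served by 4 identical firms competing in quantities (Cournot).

DWL = 109.512

Perfect competition: P = MC = 45, so 162 − 2.5Q = 45 and Q = 46.8.
With 4 symmetric Cournot firms, each firm's FOC gives 162 − 12.5q = 45, so q = 9.36, Q = 4·9.36 = 37.44, and P = 68.4.
DWL is the triangle between Q = 37.44 and Q = 46.8: ½·(46.8 − 37.44)·(68.4 − 45) = 109.512.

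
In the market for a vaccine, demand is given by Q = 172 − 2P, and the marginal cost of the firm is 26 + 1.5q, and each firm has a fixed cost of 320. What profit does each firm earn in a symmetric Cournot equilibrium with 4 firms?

Inverting demand: P = 86 − 0.5Q.
With 4 symmetric Cournot firms, each firm's FOC gives 86 − 2.5q = 26 + 1.5q, so q = 15, Q = 4·15 = 60, and P = 56.
Each firm's profit = 56·15 − (26·15 + ½·1.5·15²) − 320 = −38.75.

π_i = −38.75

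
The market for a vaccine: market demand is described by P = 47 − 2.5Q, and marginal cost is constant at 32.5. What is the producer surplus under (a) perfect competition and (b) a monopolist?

Perfect competition: P = MC = 32.5, so 47 − 2.5Q = 32.5 and Q = 5.8.
PS = (32.5 − 32.5)·5.8 = 0.
A monopolist chooses Q where MR = MC. MR = 47 − 5Q; setting this equal to 32.5 gives Q = 2.9 and P = 39.75.
PS = (39.75 − 32.5)·2.9 = 21.025.

Competition: PS = 0; Monopoly: PS = 21.025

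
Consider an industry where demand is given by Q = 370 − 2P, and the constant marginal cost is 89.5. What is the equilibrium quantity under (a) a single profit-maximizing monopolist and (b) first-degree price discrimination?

Monopoly: Q = 95.5; Perfect PD: Q = 191

Inverting demand: P = 185 − 0.5Q.
The monopolist equates marginal revenue to marginal cost: 185 − Q = 89.5, so Q = 95.5. From demand, P = 137.25.
A perfectly discriminating monopolist sells every unit with P(Q) ≥ MC(Q), so output equals the competitive quantity Q = 191. Each buyer pays their reservation price, so CS = 0 and the firm captures all surplus.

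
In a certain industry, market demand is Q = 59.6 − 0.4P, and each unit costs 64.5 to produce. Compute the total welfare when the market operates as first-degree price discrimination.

Inverting demand: P = 149 − 2.5Q.
A perfectly discriminating monopolist sells every unit with P(Q) ≥ MC(Q), so output equals the competitive quantity Q = 33.8. Each buyer pays their reservation price, so CS = 0 and the firm captures all surplus.
TS = 1428.05 (equal to competitive TS).

TS = 1428.05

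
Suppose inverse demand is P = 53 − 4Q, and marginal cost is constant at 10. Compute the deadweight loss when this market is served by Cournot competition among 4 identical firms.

DWL = 9.245

Competitive firms price at marginal cost: P = 10, giving Q = 10.75.
In a 4-firm Cournot equilibrium, symmetry and the first-order condition give q = (53 − 10)/(20) = 2.15. So Q = 8.6 and P = 18.6.
DWL is the triangle between Q = 8.6 and Q = 10.75: ½·(10.75 − 8.6)·(18.6 − 10) = 9.245.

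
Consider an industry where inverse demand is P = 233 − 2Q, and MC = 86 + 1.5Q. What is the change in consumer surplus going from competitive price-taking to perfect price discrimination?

CS falls by 1764

Under competition P = MC: 233 − 2Q = 86 + 1.5Q ⇒ Q = 42, P = 149.
CS = ½·(233 − 149)·42 = 1764.
Under first-degree price discrimination the firm charges each unit its demand price and produces up to where P = MC, i.e. Q = 42. Consumer surplus is zero; producer surplus equals total surplus.
CS = 0.
Change in consumer surplus: 0 − 1764 = −1764.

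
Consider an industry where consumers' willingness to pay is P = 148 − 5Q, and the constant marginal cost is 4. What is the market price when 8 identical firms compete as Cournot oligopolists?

Cournot with 8 identical firms: the symmetric best-response condition is 148 − 45q = 4. Each firm produces q = 3.2, total output Q = 25.6, price P = 20.

P = 20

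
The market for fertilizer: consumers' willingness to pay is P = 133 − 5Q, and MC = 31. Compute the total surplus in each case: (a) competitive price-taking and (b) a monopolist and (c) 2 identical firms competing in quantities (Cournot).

Competition: TS = 1040.4; Monopoly: TS = 780.3; Cournot: TS = 924.8

Perfect competition: P = MC = 31, so 133 − 5Q = 31 and Q = 20.4.
CS = ½·(133 − 31)·20.4 = 1040.4; PS = (31 − 31)·20.4 = 0; TS = 1040.4.
Monopoly sets MR = MC: 133 − 10Q = 31 ⇒ Q = 10.2, P = 133 − 5·10.2 = 82.
CS = ½·(133 − 82)·10.2 = 260.1; PS = (82 − 31)·10.2 = 520.2; TS = 780.3.
With 2 symmetric Cournot firms, each firm's FOC gives 133 − 15q = 31, so q = 6.8, Q = 2·6.8 = 13.6, and P = 65.
CS = ½·(133 − 65)·13.6 = 462.4; PS = (65 − 31)·13.6 = 462.4; TS = 924.8.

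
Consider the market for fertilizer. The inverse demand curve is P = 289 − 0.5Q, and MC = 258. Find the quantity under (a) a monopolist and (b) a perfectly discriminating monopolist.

Monopoly sets MR = MC: 289 − Q = 258 ⇒ Q = 31, P = 289 − 0.5·31 = 273.5.
With perfect price discrimination, output is the efficient level Q = 62 (where demand meets MC), but every buyer pays their willingness to pay: CS = 0 and PS = total surplus.

Monopoly: Q = 31; Perfect PD: Q = 62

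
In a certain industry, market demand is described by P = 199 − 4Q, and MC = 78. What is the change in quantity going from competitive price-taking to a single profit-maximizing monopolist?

Competitive firms price at marginal cost: P = 78, giving Q = 30.25.
The monopolist equates marginal revenue to marginal cost: 199 − 8Q = 78, so Q = 15.125. From demand, P = 138.5.
Change in quantity: 15.125 − 30.25 = −15.125.

Q falls by 15.125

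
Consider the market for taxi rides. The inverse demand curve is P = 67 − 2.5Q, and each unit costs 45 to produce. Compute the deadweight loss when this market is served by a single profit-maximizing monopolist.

Competitive firms price at marginal cost: P = 45, giving Q = 8.8.
A monopolist chooses Q where MR = MC. MR = 67 − 5Q; setting this equal to 45 gives Q = 4.4 and P = 56.
DWL is the triangle between Q = 4.4 and Q = 8.8: ½·(8.8 − 4.4)·(56 − 45) = 24.2.

DWL = 24.2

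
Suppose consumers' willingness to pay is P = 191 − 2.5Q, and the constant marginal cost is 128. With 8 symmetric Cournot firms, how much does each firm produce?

With 8 symmetric Cournot firms, each firm's FOC gives 191 − 22.5q = 128, so q = 2.8, Q = 8·2.8 = 22.4, and P = 135.

q_i = 2.8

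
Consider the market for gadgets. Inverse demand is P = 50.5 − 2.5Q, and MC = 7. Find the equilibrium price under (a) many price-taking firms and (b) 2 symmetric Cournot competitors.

Under competition P = MC = 7, so Q = (50.5 − 7)/2.5 = 17.4.
Cournot with 2 identical firms: the symmetric best-response condition is 50.5 − 7.5q = 7. Each firm produces q = 5.8, total output Q = 11.6, price P = 21.5.

Competition: P = 7; Cournot: P = 21.5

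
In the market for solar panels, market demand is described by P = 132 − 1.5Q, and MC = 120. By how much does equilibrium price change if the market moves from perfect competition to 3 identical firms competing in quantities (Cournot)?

P rises by 3

Competitive firms price at marginal cost: P = 120, giving Q = 8.
In a 3-firm Cournot equilibrium, symmetry and the first-order condition give q = (132 − 120)/(6) = 2. So Q = 6 and P = 123.
Change in equilibrium price: 123 − 120 = 3.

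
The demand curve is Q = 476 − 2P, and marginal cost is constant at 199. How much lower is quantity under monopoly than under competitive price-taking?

Quantity falls by 39

Inverting demand: P = 238 − 0.5Q.
Under competition P = MC = 199, so Q = (238 − 199)/0.5 = 78.
A monopolist chooses Q where MR = MC. MR = 238 − Q; setting this equal to 199 gives Q = 39 and P = 218.5.
Change in quantity: 39 − 78 = −39.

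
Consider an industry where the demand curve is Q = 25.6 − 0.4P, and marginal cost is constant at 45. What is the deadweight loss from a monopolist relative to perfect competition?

Inverting demand: P = 64 − 2.5Q.
Under competition P = MC = 45, so Q = (64 − 45)/2.5 = 7.6.
The monopolist equates marginal revenue to marginal cost: 64 − 5Q = 45, so Q = 3.8. From demand, P = 54.5.
DWL is the triangle between Q = 3.8 and Q = 7.6: ½·(7.6 − 3.8)·(54.5 − 45) = 18.05.

DWL = 18.05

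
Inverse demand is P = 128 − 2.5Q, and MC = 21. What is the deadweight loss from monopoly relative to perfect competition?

Perfect competition: P = MC = 21, so 128 − 2.5Q = 21 and Q = 42.8.
A monopolist chooses Q where MR = MC. MR = 128 − 5Q; setting this equal to 21 gives Q = 21.4 and P = 74.5.
DWL is the triangle between Q = 21.4 and Q = 42.8: ½·(42.8 − 21.4)·(74.5 − 21) = 572.45.

DWL = 572.45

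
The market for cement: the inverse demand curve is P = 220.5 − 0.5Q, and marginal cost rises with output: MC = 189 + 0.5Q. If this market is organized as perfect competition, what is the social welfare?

TS = 496.125

Competitive equilibrium sets price equal to marginal cost: 220.5 − 0.5Q = 189 + 0.5Q, so Q = 31.5 and P = 204.75.
CS = ½·(220.5 − 204.75)·31.5 = 3969/16; PS = (204.75·31.5 − 189·31.5 − ½·0.5·31.5²) = 3969/16; TS = 496.125.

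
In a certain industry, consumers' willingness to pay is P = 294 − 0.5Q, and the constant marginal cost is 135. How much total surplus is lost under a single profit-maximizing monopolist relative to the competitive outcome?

Under competition P = MC = 135, so Q = (294 − 135)/0.5 = 318.
Monopoly sets MR = MC: 294 − Q = 135 ⇒ Q = 159, P = 294 − 0.5·159 = 214.5.
DWL is the triangle between Q = 159 and Q = 318: ½·(318 − 159)·(214.5 − 135) = 6320.25.

DWL = 6320.25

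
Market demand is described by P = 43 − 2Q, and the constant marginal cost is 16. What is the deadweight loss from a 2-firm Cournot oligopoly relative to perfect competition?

DWL = 20.25

Under competition P = MC = 16, so Q = (43 − 16)/2 = 13.5.
Cournot with 2 identical firms: the symmetric best-response condition is 43 − 6q = 16. Each firm produces q = 4.5, total output Q = 9, price P = 25.
DWL is the triangle between Q = 9 and Q = 13.5: ½·(13.5 − 9)·(25 − 16) = 20.25.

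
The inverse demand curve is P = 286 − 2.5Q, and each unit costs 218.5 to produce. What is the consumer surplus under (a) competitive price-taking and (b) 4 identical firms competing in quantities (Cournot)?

Competition: CS = 911.25; Cournot: CS = 583.2

Under competition P = MC = 218.5, so Q = (286 − 218.5)/2.5 = 27.
CS = ½·(286 − 218.5)·27 = 911.25.
With 4 symmetric Cournot firms, each firm's FOC gives 286 − 12.5q = 218.5, so q = 5.4, Q = 4·5.4 = 21.6, and P = 232.
CS = ½·(286 − 232)·21.6 = 583.2.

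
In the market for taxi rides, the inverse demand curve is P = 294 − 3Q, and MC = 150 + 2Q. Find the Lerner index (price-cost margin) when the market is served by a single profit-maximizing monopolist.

Lerner index = 0.225

The monopolist equates marginal revenue to marginal cost: 294 − 6Q = 150 + 2Q, so Q = 18. From demand, P = 240.
Lerner index = (P − MC)/P = (240 − 186)/240 = 0.225.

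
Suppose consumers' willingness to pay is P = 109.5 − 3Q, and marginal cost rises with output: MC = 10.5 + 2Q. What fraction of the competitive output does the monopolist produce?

Q_m/Q_c = 0.625

The monopolist equates marginal revenue to marginal cost: 109.5 − 6Q = 10.5 + 2Q, so Q = 12.375. From demand, P = 72.375.
Competitive equilibrium sets price equal to marginal cost: 109.5 − 3Q = 10.5 + 2Q, so Q = 19.8 and P = 50.1.
Ratio Q_m/Q_c = 12.375/19.8 = 0.625.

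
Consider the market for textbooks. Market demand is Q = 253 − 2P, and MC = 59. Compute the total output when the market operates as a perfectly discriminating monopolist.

Inverting demand: P = 126.5 − 0.5Q.
Under first-degree price discrimination the firm charges each unit its demand price and produces up to where P = MC, i.e. Q = 135. Consumer surplus is zero; producer surplus equals total surplus.

Q = 135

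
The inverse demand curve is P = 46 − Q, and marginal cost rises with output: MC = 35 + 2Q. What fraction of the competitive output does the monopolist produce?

Q_m/Q_c = 0.75

The monopolist equates marginal revenue to marginal cost: 46 − 2Q = 35 + 2Q, so Q = 2.75. From demand, P = 43.25.
Competitive equilibrium sets price equal to marginal cost: 46 − Q = 35 + 2Q, so Q = 11/3 and P = 127/3.
Ratio Q_m/Q_c = 2.75/(11/3) = 0.75.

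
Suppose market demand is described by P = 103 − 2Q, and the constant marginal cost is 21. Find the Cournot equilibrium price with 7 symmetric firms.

P = 31.25

With 7 symmetric Cournot firms, each firm's FOC gives 103 − 16q = 21, so q = 5.125, Q = 7·5.125 = 35.875, and P = 31.25.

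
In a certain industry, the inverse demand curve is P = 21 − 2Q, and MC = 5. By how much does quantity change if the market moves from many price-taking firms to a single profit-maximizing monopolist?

Perfect competition: P = MC = 5, so 21 − 2Q = 5 and Q = 8.
Monopoly sets MR = MC: 21 − 4Q = 5 ⇒ Q = 4, P = 21 − 2·4 = 13.
Change in quantity: 4 − 8 = −4.

Quantity falls by 4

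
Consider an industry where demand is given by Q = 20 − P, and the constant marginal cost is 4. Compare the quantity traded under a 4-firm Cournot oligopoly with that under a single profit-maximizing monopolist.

Cournot: Q = 12.8; Monopoly: Q = 8

Inverting demand: P = 20 − Q.
With 4 symmetric Cournot firms, each firm's FOC gives 20 − 5q = 4, so q = 3.2, Q = 4·3.2 = 12.8, and P = 7.2.
A monopolist chooses Q where MR = MC. MR = 20 − 2Q; setting this equal to 4 gives Q = 8 and P = 12.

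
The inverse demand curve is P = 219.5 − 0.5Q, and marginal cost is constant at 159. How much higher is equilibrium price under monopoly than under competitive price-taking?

Perfect competition: P = MC = 159, so 219.5 − 0.5Q = 159 and Q = 121.
A monopolist chooses Q where MR = MC. MR = 219.5 − Q; setting this equal to 159 gives Q = 60.5 and P = 189.25.
Change in equilibrium price: 189.25 − 159 = 30.25.

Equilibrium price rises by 30.25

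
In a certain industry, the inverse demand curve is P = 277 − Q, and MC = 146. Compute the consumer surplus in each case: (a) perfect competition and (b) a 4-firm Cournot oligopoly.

Competition: CS = 8580.5; Cournot: CS = 5491.52

Competitive firms price at marginal cost: P = 146, giving Q = 131.
CS = ½·(277 − 146)·131 = 8580.5.
In a 4-firm Cournot equilibrium, symmetry and the first-order condition give q = (277 − 146)/(5) = 26.2. So Q = 104.8 and P = 172.2.
CS = ½·(277 − 172.2)·104.8 = 5491.52.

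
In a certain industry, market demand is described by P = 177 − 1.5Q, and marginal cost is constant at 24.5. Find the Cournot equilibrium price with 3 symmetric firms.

In a 3-firm Cournot equilibrium, symmetry and the first-order condition give q = (177 − 24.5)/(6) = 305/12. So Q = 76.25 and P = 62.625.

P = 62.625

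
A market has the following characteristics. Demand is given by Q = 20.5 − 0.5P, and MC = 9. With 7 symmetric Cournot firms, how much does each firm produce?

q_i = 2

Inverting demand: P = 41 − 2Q.
Cournot with 7 identical firms: the symmetric best-response condition is 41 − 16q = 9. Each firm produces q = 2, total output Q = 14, price P = 13.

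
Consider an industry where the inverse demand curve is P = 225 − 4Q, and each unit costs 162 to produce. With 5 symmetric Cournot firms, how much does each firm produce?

In a 5-firm Cournot equilibrium, symmetry and the first-order condition give q = (225 − 162)/(24) = 2.625. So Q = 13.125 and P = 172.5.

q_i = 2.625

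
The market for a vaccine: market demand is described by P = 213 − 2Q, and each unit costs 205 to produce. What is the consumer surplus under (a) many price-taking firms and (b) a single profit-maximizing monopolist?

Under competition P = MC = 205, so Q = (213 − 205)/2 = 4.
CS = ½·(213 − 205)·4 = 16.
The monopolist equates marginal revenue to marginal cost: 213 − 4Q = 205, so Q = 2. From demand, P = 209.
CS = ½·(213 − 209)·2 = 4.

Competition: CS = 16; Monopoly: CS = 4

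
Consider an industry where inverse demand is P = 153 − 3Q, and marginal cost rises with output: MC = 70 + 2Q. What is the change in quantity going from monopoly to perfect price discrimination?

Monopoly sets MR = MC: 153 − 6Q = 70 + 2Q ⇒ Q = 10.375, P = 153 − 3·10.375 = 121.875.
A perfectly discriminating monopolist sells every unit with P(Q) ≥ MC(Q), so output equals the competitive quantity Q = 16.6. Each buyer pays their reservation price, so CS = 0 and the firm captures all surplus.
Change in quantity: 16.6 − 10.375 = 6.225.

Quantity rises by 6.225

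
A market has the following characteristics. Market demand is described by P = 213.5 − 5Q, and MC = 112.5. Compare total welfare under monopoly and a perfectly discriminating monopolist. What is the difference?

Total welfare rises by 255.025

Monopoly sets MR = MC: 213.5 − 10Q = 112.5 ⇒ Q = 10.1, P = 213.5 − 5·10.1 = 163.
CS = ½·(213.5 − 163)·10.1 = 255.025; PS = (163 − 112.5)·10.1 = 510.05; TS = 765.075.
Under first-degree price discrimination the firm charges each unit its demand price and produces up to where P = MC, i.e. Q = 20.2. Consumer surplus is zero; producer surplus equals total surplus.
TS = 1020.1 (equal to competitive TS).
Change in total welfare: 1020.1 − 765.075 = 255.025.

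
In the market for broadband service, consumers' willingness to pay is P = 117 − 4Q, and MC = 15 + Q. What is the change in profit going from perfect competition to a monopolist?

Profit rises by 369.92

Competitive equilibrium sets price equal to marginal cost: 117 − 4Q = 15 + Q, so Q = 20.4 and P = 35.4.
Profit = 35.4·20.4 − (15·20.4 + ½·1·20.4²) = 208.08.
The monopolist equates marginal revenue to marginal cost: 117 − 8Q = 15 + Q, so Q = 34/3. From demand, P = 215/3.
Profit = 215/3·34/3 − (15·34/3 + ½·1·(34/3)²) = 578.
Change in profit: 578 − 208.08 = 369.92.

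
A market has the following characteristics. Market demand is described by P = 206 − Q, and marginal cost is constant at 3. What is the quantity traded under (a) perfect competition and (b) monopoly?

Competitive firms price at marginal cost: P = 3, giving Q = 203.
The monopolist equates marginal revenue to marginal cost: 206 − 2Q = 3, so Q = 101.5. From demand, P = 104.5.

Competition: Q = 203; Monopoly: Q = 101.5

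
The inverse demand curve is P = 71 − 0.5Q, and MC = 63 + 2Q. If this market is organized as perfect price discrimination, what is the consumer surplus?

CS = 0

Under first-degree price discrimination the firm charges each unit its demand price and produces up to where P = MC, i.e. Q = 3.2. Consumer surplus is zero; producer surplus equals total surplus.
CS = 0.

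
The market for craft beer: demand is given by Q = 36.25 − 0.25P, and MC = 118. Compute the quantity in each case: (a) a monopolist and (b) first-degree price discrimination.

Inverting demand: P = 145 − 4Q.
The monopolist equates marginal revenue to marginal cost: 145 − 8Q = 118, so Q = 3.375. From demand, P = 131.5.
A perfectly discriminating monopolist sells every unit with P(Q) ≥ MC(Q), so output equals the competitive quantity Q = 6.75. Each buyer pays their reservation price, so CS = 0 and the firm captures all surplus.

Monopoly: Q = 3.375; Perfect PD: Q = 6.75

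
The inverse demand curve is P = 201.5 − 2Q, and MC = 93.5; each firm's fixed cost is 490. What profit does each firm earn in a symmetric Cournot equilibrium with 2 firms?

In a 2-firm Cournot equilibrium, symmetry and the first-order condition give q = (201.5 − 93.5)/(6) = 18. So Q = 36 and P = 129.5.
Each firm's profit = (129.5 − 93.5)·18 − 490 = 158.

π_i = 158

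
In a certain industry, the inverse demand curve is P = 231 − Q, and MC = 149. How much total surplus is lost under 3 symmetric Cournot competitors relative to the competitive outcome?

Competitive firms price at marginal cost: P = 149, giving Q = 82.
Cournot with 3 identical firms: the symmetric best-response condition is 231 − 4q = 149. Each firm produces q = 20.5, total output Q = 61.5, price P = 169.5.
DWL is the triangle between Q = 61.5 and Q = 82: ½·(82 − 61.5)·(169.5 − 149) = 210.125.

DWL = 210.125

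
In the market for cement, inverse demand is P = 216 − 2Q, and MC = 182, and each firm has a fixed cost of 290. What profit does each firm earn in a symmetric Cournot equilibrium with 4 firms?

With 4 symmetric Cournot firms, each firm's FOC gives 216 − 10q = 182, so q = 3.4, Q = 4·3.4 = 13.6, and P = 188.8.
Each firm's profit = (188.8 − 182)·3.4 − 290 = −266.88.

π_i = −266.88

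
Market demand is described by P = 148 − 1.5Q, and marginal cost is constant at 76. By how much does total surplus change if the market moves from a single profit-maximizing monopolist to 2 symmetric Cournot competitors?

Total surplus rises by 240

A monopolist chooses Q where MR = MC. MR = 148 − 3Q; setting this equal to 76 gives Q = 24 and P = 112.
CS = ½·(148 − 112)·24 = 432; PS = (112 − 76)·24 = 864; TS = 1296.
Cournot with 2 identical firms: the symmetric best-response condition is 148 − 4.5q = 76. Each firm produces q = 16, total output Q = 32, price P = 100.
CS = ½·(148 − 100)·32 = 768; PS = (100 − 76)·32 = 768; TS = 1536.
Change in total surplus: 1536 − 1296 = 240.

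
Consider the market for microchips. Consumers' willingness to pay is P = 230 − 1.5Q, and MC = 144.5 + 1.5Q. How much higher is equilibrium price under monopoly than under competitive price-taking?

Equilibrium price rises by 14.25

Under competition P = MC: 230 − 1.5Q = 144.5 + 1.5Q ⇒ Q = 28.5, P = 187.25.
The monopolist equates marginal revenue to marginal cost: 230 − 3Q = 144.5 + 1.5Q, so Q = 19. From demand, P = 201.5.
Change in equilibrium price: 201.5 − 187.25 = 14.25.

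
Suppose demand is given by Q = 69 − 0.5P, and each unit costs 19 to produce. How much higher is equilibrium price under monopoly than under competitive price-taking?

Equilibrium price rises by 59.5

Inverting demand: P = 138 − 2Q.
Under competition P = MC = 19, so Q = (138 − 19)/2 = 59.5.
The monopolist equates marginal revenue to marginal cost: 138 − 4Q = 19, so Q = 29.75. From demand, P = 78.5.
Change in equilibrium price: 78.5 − 19 = 59.5.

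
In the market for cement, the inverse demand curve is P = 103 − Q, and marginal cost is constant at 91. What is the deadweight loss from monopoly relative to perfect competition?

Competitive firms price at marginal cost: P = 91, giving Q = 12.
The monopolist equates marginal revenue to marginal cost: 103 − 2Q = 91, so Q = 6. From demand, P = 97.
DWL is the triangle between Q = 6 and Q = 12: ½·(12 − 6)·(97 − 91) = 18.

DWL = 18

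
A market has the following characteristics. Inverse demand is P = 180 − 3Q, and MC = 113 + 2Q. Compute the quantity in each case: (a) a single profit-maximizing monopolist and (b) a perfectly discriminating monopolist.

Monopoly: Q = 8.375; Perfect PD: Q = 13.4

The monopolist equates marginal revenue to marginal cost: 180 − 6Q = 113 + 2Q, so Q = 8.375. From demand, P = 154.875.
Under first-degree price discrimination the firm charges each unit its demand price and produces up to where P = MC, i.e. Q = 13.4. Consumer surplus is zero; producer surplus equals total surplus.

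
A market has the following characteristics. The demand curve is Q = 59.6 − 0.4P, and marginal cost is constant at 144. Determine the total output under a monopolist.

Inverting demand: P = 149 − 2.5Q.
Monopoly sets MR = MC: 149 − 5Q = 144 ⇒ Q = 1, P = 149 − 2.5·1 = 146.5.

Q = 1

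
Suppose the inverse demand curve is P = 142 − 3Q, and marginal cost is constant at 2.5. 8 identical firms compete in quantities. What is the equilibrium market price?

Cournot with 8 identical firms: the symmetric best-response condition is 142 − 27q = 2.5. Each firm produces q = 31/6, total output Q = 124/3, price P = 18.

P = 18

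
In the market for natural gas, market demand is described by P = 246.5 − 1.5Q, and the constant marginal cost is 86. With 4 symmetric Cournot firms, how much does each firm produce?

q_i = 21.4

In a 4-firm Cournot equilibrium, symmetry and the first-order condition give q = (246.5 − 86)/(7.5) = 21.4. So Q = 85.6 and P = 118.1.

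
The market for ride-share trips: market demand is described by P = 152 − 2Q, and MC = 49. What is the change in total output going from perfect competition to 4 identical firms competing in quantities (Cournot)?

Total output falls by 10.3

Under competition P = MC = 49, so Q = (152 − 49)/2 = 51.5.
Cournot with 4 identical firms: the symmetric best-response condition is 152 − 10q = 49. Each firm produces q = 10.3, total output Q = 41.2, price P = 69.6.
Change in total output: 41.2 − 51.5 = −10.3.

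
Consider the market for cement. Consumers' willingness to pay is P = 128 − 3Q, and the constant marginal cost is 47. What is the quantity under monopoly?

Q = 13.5

The monopolist equates marginal revenue to marginal cost: 128 − 6Q = 47, so Q = 13.5. From demand, P = 87.5.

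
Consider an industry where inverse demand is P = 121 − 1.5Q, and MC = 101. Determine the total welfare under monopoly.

Monopoly sets MR = MC: 121 − 3Q = 101 ⇒ Q = 20/3, P = 121 − 1.5·20/3 = 111.
CS = ½·(121 − 111)·20/3 = 100/3; PS = (111 − 101)·20/3 = 200/3; TS = 100.

TS = 100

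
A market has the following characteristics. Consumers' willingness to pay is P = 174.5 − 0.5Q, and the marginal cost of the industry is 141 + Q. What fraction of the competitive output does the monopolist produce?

A monopolist chooses Q where MR = MC. MR = 174.5 − Q; setting this equal to 141 + Q gives Q = 16.75 and P = 166.125.
Competitive equilibrium sets price equal to marginal cost: 174.5 − 0.5Q = 141 + Q, so Q = 67/3 and P = 490/3.
Ratio Q_m/Q_c = 16.75/(67/3) = 0.75.

Q_m/Q_c = 0.75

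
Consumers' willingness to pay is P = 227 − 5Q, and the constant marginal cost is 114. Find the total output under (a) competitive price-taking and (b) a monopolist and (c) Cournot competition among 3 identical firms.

Under competition P = MC = 114, so Q = (227 − 114)/5 = 22.6.
A monopolist chooses Q where MR = MC. MR = 227 − 10Q; setting this equal to 114 gives Q = 11.3 and P = 170.5.
With 3 symmetric Cournot firms, each firm's FOC gives 227 − 20q = 114, so q = 5.65, Q = 3·5.65 = 16.95, and P = 142.25.

Competition: Q = 22.6; Monopoly: Q = 11.3; Cournot: Q = 16.95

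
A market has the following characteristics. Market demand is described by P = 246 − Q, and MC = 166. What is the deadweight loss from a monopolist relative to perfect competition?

DWL = 800

Competitive firms price at marginal cost: P = 166, giving Q = 80.
The monopolist equates marginal revenue to marginal cost: 246 − 2Q = 166, so Q = 40. From demand, P = 206.
DWL is the triangle between Q = 40 and Q = 80: ½·(80 − 40)·(206 − 166) = 800.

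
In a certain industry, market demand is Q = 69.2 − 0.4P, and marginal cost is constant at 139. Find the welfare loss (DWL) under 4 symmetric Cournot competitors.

Inverting demand: P = 173 − 2.5Q.
Competitive firms price at marginal cost: P = 139, giving Q = 13.6.
With 4 symmetric Cournot firms, each firm's FOC gives 173 − 12.5q = 139, so q = 2.72, Q = 4·2.72 = 10.88, and P = 145.8.
DWL is the triangle between Q = 10.88 and Q = 13.6: ½·(13.6 − 10.88)·(145.8 − 139) = 9.248.

DWL = 9.248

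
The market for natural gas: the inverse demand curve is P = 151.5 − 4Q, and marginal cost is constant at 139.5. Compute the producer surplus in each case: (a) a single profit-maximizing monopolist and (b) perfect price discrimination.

Monopoly: PS = 9; Perfect PD: PS = 18

A monopolist chooses Q where MR = MC. MR = 151.5 − 8Q; setting this equal to 139.5 gives Q = 1.5 and P = 145.5.
PS = (145.5 − 139.5)·1.5 = 9.
A perfectly discriminating monopolist sells every unit with P(Q) ≥ MC(Q), so output equals the competitive quantity Q = 3. Each buyer pays their reservation price, so CS = 0 and the firm captures all surplus.
PS = ½·(151.5 − 139.5)·3 = 18.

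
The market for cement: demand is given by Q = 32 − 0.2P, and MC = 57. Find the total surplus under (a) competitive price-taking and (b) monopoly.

Inverting demand: P = 160 − 5Q.
Under competition P = MC = 57, so Q = (160 − 57)/5 = 20.6.
CS = ½·(160 − 57)·20.6 = 1060.9; PS = (57 − 57)·20.6 = 0; TS = 1060.9.
The monopolist equates marginal revenue to marginal cost: 160 − 10Q = 57, so Q = 10.3. From demand, P = 108.5.
CS = ½·(160 − 108.5)·10.3 = 265.225; PS = (108.5 − 57)·10.3 = 530.45; TS = 795.675.

Competition: TS = 1060.9; Monopoly: TS = 795.675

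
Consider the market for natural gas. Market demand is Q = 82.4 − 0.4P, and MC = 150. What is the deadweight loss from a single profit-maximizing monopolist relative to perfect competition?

Inverting demand: P = 206 − 2.5Q.
Under competition P = MC = 150, so Q = (206 − 150)/2.5 = 22.4.
The monopolist equates marginal revenue to marginal cost: 206 − 5Q = 150, so Q = 11.2. From demand, P = 178.
DWL is the triangle between Q = 11.2 and Q = 22.4: ½·(22.4 − 11.2)·(178 − 150) = 156.8.

DWL = 156.8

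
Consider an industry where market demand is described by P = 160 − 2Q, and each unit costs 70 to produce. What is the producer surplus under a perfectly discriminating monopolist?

PS = 2025

A perfectly discriminating monopolist sells every unit with P(Q) ≥ MC(Q), so output equals the competitive quantity Q = 45. Each buyer pays their reservation price, so CS = 0 and the firm captures all surplus.
PS = ½·(160 − 70)·45 = 2025.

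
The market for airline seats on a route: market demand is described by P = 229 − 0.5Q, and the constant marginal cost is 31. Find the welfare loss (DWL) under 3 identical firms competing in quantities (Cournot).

DWL = 2450.25

Perfect competition: P = MC = 31, so 229 − 0.5Q = 31 and Q = 396.
With 3 symmetric Cournot firms, each firm's FOC gives 229 − 2q = 31, so q = 99, Q = 3·99 = 297, and P = 80.5.
DWL is the triangle between Q = 297 and Q = 396: ½·(396 − 297)·(80.5 − 31) = 2450.25.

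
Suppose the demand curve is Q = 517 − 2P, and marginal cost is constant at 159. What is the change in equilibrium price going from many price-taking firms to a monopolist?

P rises by 49.75

Inverting demand: P = 258.5 − 0.5Q.
Perfect competition: P = MC = 159, so 258.5 − 0.5Q = 159 and Q = 199.
Monopoly sets MR = MC: 258.5 − Q = 159 ⇒ Q = 99.5, P = 258.5 − 0.5·99.5 = 208.75.
Change in equilibrium price: 208.75 − 159 = 49.75.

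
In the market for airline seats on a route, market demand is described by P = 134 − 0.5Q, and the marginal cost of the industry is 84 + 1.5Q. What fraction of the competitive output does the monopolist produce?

Q_m/Q_c = 0.8

A monopolist chooses Q where MR = MC. MR = 134 − Q; setting this equal to 84 + 1.5Q gives Q = 20 and P = 124.
Competitive equilibrium sets price equal to marginal cost: 134 − 0.5Q = 84 + 1.5Q, so Q = 25 and P = 121.5.
Ratio Q_m/Q_c = 20/25 = 0.8.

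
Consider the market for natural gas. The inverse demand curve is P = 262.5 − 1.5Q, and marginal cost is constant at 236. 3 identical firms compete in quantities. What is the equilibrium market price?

Cournot with 3 identical firms: the symmetric best-response condition is 262.5 − 6q = 236. Each firm produces q = 53/12, total output Q = 13.25, price P = 242.625.

P = 242.625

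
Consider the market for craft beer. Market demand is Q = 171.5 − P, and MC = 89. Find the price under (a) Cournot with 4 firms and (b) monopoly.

Inverting demand: P = 171.5 − Q.
Cournot with 4 identical firms: the symmetric best-response condition is 171.5 − 5q = 89. Each firm produces q = 16.5, total output Q = 66, price P = 105.5.
The monopolist equates marginal revenue to marginal cost: 171.5 − 2Q = 89, so Q = 41.25. From demand, P = 130.25.

Cournot: P = 105.5; Monopoly: P = 130.25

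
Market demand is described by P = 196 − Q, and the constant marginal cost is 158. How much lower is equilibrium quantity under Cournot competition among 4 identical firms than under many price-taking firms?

Under competition P = MC = 158, so Q = (196 − 158)/1 = 38.
Cournot with 4 identical firms: the symmetric best-response condition is 196 − 5q = 158. Each firm produces q = 7.6, total output Q = 30.4, price P = 165.6.
Change in equilibrium quantity: 30.4 − 38 = −7.6.

Q falls by 7.6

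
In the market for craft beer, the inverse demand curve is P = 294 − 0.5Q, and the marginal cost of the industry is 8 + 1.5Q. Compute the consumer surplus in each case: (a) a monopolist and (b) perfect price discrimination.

A monopolist chooses Q where MR = MC. MR = 294 − Q; setting this equal to 8 + 1.5Q gives Q = 114.4 and P = 236.8.
CS = ½·(294 − 236.8)·114.4 = 3271.84.
A perfectly discriminating monopolist sells every unit with P(Q) ≥ MC(Q), so output equals the competitive quantity Q = 143. Each buyer pays their reservation price, so CS = 0 and the firm captures all surplus.
CS = 0.

Monopoly: CS = 3271.84; Perfect PD: CS = 0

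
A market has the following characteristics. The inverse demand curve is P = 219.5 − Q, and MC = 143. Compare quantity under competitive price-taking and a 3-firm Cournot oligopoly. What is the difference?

Under competition P = MC = 143, so Q = (219.5 − 143)/1 = 76.5.
Cournot with 3 identical firms: the symmetric best-response condition is 219.5 − 4q = 143. Each firm produces q = 19.125, total output Q = 57.375, price P = 162.125.
Change in quantity: 57.375 − 76.5 = −19.125.

Q falls by 19.125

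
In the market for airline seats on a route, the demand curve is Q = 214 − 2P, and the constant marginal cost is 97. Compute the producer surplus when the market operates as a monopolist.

Inverting demand: P = 107 − 0.5Q.
A monopolist chooses Q where MR = MC. MR = 107 − Q; setting this equal to 97 gives Q = 10 and P = 102.
PS = (102 − 97)·10 = 50.

PS = 50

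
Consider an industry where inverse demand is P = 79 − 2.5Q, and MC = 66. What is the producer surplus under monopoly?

PS = 16.9

A monopolist chooses Q where MR = MC. MR = 79 − 5Q; setting this equal to 66 gives Q = 2.6 and P = 72.5.
PS = (72.5 − 66)·2.6 = 16.9.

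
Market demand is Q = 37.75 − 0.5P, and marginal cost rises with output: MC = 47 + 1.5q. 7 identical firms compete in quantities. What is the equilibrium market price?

P = 52.7

Inverting demand: P = 75.5 − 2Q.
With 7 symmetric Cournot firms, each firm's FOC gives 75.5 − 16q = 47 + 1.5q, so q = 57/35, Q = 7·57/35 = 11.4, and P = 52.7.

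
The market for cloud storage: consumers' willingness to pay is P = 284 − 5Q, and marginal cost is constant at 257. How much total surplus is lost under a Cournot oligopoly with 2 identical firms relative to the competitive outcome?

Perfect competition: P = MC = 257, so 284 − 5Q = 257 and Q = 5.4.
In a 2-firm Cournot equilibrium, symmetry and the first-order condition give q = (284 − 257)/(15) = 1.8. So Q = 3.6 and P = 266.
DWL is the triangle between Q = 3.6 and Q = 5.4: ½·(5.4 − 3.6)·(266 − 257) = 8.1.

DWL = 8.1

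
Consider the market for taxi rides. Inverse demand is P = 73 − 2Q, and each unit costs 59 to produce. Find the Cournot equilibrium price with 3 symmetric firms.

Cournot with 3 identical firms: the symmetric best-response condition is 73 − 8q = 59. Each firm produces q = 1.75, total output Q = 5.25, price P = 62.5.

P = 62.5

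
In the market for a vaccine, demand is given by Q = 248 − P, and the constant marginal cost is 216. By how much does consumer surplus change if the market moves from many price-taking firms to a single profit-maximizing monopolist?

CS falls by 384

Inverting demand: P = 248 − Q.
Perfect competition: P = MC = 216, so 248 − Q = 216 and Q = 32.
CS = ½·(248 − 216)·32 = 512.
Monopoly sets MR = MC: 248 − 2Q = 216 ⇒ Q = 16, P = 248 − 16 = 232.
CS = ½·(248 − 232)·16 = 128.
Change in consumer surplus: 128 − 512 = −384.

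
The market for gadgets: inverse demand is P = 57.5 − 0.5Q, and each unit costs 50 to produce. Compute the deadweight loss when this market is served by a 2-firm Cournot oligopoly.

Under competition P = MC = 50, so Q = (57.5 − 50)/0.5 = 15.
In a 2-firm Cournot equilibrium, symmetry and the first-order condition give q = (57.5 − 50)/(1.5) = 5. So Q = 10 and P = 52.5.
DWL is the triangle between Q = 10 and Q = 15: ½·(15 − 10)·(52.5 − 50) = 6.25.

DWL = 6.25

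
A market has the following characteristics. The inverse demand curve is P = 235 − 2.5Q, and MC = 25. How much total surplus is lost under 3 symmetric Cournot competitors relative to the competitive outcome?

Under competition P = MC = 25, so Q = (235 − 25)/2.5 = 84.
Cournot with 3 identical firms: the symmetric best-response condition is 235 − 10q = 25. Each firm produces q = 21, total output Q = 63, price P = 77.5.
DWL is the triangle between Q = 63 and Q = 84: ½·(84 − 63)·(77.5 − 25) = 551.25.

DWL = 551.25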